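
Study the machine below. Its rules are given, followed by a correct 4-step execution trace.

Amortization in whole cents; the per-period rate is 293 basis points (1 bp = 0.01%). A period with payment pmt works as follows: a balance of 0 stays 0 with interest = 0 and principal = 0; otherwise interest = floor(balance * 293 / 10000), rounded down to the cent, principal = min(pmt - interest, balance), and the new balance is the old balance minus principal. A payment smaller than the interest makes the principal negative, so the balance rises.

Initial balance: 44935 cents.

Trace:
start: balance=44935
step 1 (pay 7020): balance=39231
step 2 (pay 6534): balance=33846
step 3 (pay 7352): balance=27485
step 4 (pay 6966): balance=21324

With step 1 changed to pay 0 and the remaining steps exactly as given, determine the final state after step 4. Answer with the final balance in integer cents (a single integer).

(re-executing from step 1 with the substitution; state before step 1: balance=44935)
step 1 (pay 0): balance=46251
step 2 (pay 6534): balance=41072
step 3 (pay 7352): balance=34923
step 4 (pay 6966): balance=28980

28980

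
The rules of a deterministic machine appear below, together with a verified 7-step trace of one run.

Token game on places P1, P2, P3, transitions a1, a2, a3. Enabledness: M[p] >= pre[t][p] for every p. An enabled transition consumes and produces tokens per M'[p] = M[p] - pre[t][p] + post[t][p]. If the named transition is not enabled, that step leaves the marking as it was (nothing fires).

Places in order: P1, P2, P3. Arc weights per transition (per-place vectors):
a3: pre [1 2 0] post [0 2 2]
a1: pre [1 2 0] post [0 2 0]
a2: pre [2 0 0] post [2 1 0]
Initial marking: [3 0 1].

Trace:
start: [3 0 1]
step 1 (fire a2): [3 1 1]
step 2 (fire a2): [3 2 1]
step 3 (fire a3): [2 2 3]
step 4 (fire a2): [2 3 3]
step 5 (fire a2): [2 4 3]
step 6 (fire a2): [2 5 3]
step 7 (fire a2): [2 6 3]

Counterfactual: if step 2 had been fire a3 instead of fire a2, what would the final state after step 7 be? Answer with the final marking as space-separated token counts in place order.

3 5 1

(re-executing from step 2 with the substitution; state before step 2: [3 1 1])
step 2 (fire a3): [3 1 1]
step 3 (fire a3): [3 1 1]
step 4 (fire a2): [3 2 1]
step 5 (fire a2): [3 3 1]
step 6 (fire a2): [3 4 1]
step 7 (fire a2): [3 5 1]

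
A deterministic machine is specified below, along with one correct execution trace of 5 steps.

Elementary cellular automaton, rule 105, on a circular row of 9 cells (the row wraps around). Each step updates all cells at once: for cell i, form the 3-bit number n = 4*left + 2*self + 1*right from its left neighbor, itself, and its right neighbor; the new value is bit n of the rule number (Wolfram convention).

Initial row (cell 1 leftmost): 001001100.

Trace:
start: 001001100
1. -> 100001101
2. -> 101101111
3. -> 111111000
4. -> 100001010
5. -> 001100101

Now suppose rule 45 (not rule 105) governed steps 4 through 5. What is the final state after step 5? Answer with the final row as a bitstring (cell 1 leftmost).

(re-executing steps 4..5 under rule 45; state before step 4: 111111000)
4. -> 100000010
5. -> 101111011

101111011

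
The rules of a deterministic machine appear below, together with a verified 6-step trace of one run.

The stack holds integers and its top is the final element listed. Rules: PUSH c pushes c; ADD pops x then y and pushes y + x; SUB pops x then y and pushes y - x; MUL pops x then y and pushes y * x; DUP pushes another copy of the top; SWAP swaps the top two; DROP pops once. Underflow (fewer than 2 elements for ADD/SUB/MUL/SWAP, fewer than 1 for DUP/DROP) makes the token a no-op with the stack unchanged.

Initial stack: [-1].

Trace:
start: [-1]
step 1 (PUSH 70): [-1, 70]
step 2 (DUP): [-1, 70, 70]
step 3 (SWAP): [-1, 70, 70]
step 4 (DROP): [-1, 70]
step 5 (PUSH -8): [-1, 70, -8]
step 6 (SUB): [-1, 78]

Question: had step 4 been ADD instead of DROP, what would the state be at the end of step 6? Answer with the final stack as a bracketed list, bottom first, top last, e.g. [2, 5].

(re-executing from step 4 with the substitution; state before step 4: [-1, 70, 70])
step 4 (ADD): [-1, 140]
step 5 (PUSH -8): [-1, 140, -8]
step 6 (SUB): [-1, 148]

[-1, 148]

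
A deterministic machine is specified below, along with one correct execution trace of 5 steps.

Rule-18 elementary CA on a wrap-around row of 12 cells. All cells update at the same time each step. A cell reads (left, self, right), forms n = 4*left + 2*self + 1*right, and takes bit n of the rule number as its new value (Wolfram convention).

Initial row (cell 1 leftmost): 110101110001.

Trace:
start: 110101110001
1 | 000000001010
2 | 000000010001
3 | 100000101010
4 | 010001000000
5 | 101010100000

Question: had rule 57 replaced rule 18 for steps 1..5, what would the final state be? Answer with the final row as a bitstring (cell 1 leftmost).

(re-executing steps 1..5 under rule 57; state before step 1: 110101110001)
1 | 001011001101
2 | 100110101010
3 | 010101010101
4 | 101010101010
5 | 010101010101

010101010101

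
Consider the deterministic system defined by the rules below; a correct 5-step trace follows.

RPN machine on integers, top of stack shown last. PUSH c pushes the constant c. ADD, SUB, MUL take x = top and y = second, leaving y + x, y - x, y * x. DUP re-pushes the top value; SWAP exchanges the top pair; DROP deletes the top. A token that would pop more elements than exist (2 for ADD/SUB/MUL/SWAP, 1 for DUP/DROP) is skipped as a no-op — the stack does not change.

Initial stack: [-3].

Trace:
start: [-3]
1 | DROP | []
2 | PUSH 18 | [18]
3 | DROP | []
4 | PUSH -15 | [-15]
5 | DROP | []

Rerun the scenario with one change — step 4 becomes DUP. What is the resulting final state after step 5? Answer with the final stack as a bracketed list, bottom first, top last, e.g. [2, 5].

[]

(re-executing from step 4 with the substitution; state before step 4: [])
4 | DUP | []
5 | DROP | []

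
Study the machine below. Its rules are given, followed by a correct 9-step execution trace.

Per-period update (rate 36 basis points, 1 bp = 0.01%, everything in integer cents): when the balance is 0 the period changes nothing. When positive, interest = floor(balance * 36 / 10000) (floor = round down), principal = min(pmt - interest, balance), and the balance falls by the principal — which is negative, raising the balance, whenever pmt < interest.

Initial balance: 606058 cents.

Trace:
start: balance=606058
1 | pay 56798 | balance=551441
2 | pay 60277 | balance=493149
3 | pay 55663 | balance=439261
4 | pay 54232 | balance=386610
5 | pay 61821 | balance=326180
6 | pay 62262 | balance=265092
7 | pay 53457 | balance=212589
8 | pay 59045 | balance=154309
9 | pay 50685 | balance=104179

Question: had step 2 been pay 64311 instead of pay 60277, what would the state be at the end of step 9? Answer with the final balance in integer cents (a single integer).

(re-executing from step 2 with the substitution; state before step 2: balance=551441)
2 | pay 64311 | balance=489115
3 | pay 55663 | balance=435212
4 | pay 54232 | balance=382546
5 | pay 61821 | balance=322102
6 | pay 62262 | balance=260999
7 | pay 53457 | balance=208481
8 | pay 59045 | balance=150186
9 | pay 50685 | balance=100041

100041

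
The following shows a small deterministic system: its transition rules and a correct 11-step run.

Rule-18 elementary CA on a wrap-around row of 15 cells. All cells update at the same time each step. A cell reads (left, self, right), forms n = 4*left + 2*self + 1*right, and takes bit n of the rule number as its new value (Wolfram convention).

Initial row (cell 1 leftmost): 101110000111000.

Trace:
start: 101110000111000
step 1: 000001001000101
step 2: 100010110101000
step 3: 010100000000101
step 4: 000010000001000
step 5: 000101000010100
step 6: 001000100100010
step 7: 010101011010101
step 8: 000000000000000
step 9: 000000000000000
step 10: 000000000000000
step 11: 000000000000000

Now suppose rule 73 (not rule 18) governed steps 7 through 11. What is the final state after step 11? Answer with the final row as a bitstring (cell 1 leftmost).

100011111111000

(re-executing steps 7..11 under rule 73; state before step 7: 001000100100010)
step 7: 100010000001000
step 8: 001000111100010
step 9: 100010100101000
step 10: 001000000000010
step 11: 100011111111000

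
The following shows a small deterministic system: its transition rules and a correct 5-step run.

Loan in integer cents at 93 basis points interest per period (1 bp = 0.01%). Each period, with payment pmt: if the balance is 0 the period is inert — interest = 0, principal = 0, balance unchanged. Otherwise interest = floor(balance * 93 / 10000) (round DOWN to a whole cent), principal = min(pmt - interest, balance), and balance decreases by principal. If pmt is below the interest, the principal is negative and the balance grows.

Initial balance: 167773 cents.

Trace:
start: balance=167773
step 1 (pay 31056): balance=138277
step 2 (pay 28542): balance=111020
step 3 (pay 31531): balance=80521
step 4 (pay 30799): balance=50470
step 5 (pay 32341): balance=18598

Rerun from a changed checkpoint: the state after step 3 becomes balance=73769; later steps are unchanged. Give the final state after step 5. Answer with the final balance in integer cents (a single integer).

11721

state after step 3 := balance=73769
step 4 (pay 30799): balance=43656
step 5 (pay 32341): balance=11721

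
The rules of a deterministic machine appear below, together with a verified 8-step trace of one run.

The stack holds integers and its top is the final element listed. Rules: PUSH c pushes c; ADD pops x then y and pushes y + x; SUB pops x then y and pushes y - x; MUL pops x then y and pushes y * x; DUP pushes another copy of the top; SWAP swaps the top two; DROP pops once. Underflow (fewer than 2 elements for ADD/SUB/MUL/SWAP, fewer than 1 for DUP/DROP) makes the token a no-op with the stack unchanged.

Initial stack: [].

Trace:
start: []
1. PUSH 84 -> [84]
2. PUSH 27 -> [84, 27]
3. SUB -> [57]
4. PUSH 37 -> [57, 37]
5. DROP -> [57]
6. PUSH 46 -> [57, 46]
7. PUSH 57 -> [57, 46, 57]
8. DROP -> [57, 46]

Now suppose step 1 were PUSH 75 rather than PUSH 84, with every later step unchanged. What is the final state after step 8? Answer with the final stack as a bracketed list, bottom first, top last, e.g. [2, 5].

(re-executing from step 1 with the substitution; state before step 1: [])
1. PUSH 75 -> [75]
2. PUSH 27 -> [75, 27]
3. SUB -> [48]
4. PUSH 37 -> [48, 37]
5. DROP -> [48]
6. PUSH 46 -> [48, 46]
7. PUSH 57 -> [48, 46, 57]
8. DROP -> [48, 46]

[48, 46]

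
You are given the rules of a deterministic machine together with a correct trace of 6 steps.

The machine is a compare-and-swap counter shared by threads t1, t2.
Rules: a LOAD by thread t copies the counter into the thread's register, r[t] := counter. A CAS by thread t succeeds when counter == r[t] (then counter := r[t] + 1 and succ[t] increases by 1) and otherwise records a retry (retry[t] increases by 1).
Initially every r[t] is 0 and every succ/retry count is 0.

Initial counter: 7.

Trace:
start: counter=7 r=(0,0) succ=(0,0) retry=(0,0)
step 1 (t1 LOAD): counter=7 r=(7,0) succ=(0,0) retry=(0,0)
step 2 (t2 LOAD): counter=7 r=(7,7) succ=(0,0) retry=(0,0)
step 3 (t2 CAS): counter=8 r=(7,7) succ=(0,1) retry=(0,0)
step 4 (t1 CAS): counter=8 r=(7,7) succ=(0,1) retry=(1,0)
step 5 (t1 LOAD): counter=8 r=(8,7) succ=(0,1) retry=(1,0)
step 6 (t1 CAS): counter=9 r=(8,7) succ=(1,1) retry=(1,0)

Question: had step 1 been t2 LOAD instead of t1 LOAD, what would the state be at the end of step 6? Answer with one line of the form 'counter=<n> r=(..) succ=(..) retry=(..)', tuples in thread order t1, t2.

counter=9 r=(8,7) succ=(1,1) retry=(1,0)

(re-executing from step 1 with the substitution; state before step 1: counter=7 r=(0,0) succ=(0,0) retry=(0,0))
step 1 (t2 LOAD): counter=7 r=(0,7) succ=(0,0) retry=(0,0)
step 2 (t2 LOAD): counter=7 r=(0,7) succ=(0,0) retry=(0,0)
step 3 (t2 CAS): counter=8 r=(0,7) succ=(0,1) retry=(0,0)
step 4 (t1 CAS): counter=8 r=(0,7) succ=(0,1) retry=(1,0)
step 5 (t1 LOAD): counter=8 r=(8,7) succ=(0,1) retry=(1,0)
step 6 (t1 CAS): counter=9 r=(8,7) succ=(1,1) retry=(1,0)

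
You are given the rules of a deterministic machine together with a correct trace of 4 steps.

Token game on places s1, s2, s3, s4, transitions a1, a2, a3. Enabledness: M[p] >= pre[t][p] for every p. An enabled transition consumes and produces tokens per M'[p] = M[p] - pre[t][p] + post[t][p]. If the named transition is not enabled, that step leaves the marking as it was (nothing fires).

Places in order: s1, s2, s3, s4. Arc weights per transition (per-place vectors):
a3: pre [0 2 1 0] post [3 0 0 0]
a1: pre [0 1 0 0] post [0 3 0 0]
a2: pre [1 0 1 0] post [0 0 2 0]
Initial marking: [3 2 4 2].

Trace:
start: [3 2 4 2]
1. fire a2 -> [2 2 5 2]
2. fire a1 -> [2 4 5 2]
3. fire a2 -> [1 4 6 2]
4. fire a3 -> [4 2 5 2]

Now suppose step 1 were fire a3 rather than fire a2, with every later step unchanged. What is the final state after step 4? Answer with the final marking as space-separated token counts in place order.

5 0 4 2

(re-executing from step 1 with the substitution; state before step 1: [3 2 4 2])
1. fire a3 -> [6 0 3 2]
2. fire a1 -> [6 0 3 2]
3. fire a2 -> [5 0 4 2]
4. fire a3 -> [5 0 4 2]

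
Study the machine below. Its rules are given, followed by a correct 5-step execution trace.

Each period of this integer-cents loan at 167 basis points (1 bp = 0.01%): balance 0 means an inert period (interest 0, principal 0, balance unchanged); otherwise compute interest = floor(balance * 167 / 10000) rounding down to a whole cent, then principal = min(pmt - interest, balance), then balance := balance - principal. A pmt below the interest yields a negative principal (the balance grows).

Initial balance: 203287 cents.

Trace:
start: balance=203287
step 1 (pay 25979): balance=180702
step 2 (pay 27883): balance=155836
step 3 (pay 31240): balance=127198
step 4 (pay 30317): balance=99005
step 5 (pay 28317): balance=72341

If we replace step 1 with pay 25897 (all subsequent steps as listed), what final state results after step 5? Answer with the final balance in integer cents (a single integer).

(re-executing from step 1 with the substitution; state before step 1: balance=203287)
step 1 (pay 25897): balance=180784
step 2 (pay 27883): balance=155920
step 3 (pay 31240): balance=127283
step 4 (pay 30317): balance=99091
step 5 (pay 28317): balance=72428

72428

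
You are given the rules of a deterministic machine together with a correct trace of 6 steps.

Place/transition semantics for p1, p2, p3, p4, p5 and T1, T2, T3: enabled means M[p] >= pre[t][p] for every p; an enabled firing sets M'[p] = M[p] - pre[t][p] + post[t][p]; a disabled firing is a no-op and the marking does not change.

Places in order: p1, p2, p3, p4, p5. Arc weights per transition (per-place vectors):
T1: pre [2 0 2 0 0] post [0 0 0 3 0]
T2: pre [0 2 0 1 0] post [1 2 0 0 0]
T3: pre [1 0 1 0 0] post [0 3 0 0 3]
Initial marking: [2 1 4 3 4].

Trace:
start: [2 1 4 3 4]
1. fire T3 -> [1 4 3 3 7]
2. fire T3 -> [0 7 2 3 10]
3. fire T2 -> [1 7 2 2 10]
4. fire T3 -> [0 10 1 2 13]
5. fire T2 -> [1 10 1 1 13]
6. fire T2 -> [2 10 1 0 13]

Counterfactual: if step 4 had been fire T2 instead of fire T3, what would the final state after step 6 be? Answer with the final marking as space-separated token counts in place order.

3 7 2 0 10

(re-executing from step 4 with the substitution; state before step 4: [1 7 2 2 10])
4. fire T2 -> [2 7 2 1 10]
5. fire T2 -> [3 7 2 0 10]
6. fire T2 -> [3 7 2 0 10]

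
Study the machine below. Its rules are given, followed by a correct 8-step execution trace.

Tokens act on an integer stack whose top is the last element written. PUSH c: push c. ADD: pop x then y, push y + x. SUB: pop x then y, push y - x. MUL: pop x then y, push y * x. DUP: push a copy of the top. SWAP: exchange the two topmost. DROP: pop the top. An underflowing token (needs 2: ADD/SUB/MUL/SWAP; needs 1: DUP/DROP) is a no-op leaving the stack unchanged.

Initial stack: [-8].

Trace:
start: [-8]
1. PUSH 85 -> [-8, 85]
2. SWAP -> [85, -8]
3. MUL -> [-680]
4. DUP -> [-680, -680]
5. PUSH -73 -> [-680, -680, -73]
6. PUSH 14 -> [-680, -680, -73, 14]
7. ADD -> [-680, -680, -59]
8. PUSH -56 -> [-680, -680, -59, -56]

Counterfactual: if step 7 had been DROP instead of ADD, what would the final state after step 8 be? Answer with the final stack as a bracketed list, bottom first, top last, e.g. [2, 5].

[-680, -680, -73, -56]

(re-executing from step 7 with the substitution; state before step 7: [-680, -680, -73, 14])
7. DROP -> [-680, -680, -73]
8. PUSH -56 -> [-680, -680, -73, -56]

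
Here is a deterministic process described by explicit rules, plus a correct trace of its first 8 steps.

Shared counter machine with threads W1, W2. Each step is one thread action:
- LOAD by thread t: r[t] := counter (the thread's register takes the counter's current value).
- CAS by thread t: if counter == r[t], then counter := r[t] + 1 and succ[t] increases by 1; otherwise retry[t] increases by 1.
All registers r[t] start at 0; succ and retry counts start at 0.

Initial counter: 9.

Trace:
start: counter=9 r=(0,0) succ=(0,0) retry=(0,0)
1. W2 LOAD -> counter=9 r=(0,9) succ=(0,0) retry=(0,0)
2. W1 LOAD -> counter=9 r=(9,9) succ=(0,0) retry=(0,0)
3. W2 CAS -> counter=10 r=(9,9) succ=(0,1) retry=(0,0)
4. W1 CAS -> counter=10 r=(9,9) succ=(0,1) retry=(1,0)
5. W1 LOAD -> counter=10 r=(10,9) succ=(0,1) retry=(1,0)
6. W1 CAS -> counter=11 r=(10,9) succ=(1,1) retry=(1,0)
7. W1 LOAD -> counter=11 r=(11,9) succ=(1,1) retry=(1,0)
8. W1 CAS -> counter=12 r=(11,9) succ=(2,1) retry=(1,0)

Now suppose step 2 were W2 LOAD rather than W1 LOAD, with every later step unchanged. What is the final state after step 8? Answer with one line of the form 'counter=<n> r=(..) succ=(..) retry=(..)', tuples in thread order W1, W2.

counter=12 r=(11,9) succ=(2,1) retry=(1,0)

(re-executing from step 2 with the substitution; state before step 2: counter=9 r=(0,9) succ=(0,0) retry=(0,0))
2. W2 LOAD -> counter=9 r=(0,9) succ=(0,0) retry=(0,0)
3. W2 CAS -> counter=10 r=(0,9) succ=(0,1) retry=(0,0)
4. W1 CAS -> counter=10 r=(0,9) succ=(0,1) retry=(1,0)
5. W1 LOAD -> counter=10 r=(10,9) succ=(0,1) retry=(1,0)
6. W1 CAS -> counter=11 r=(10,9) succ=(1,1) retry=(1,0)
7. W1 LOAD -> counter=11 r=(11,9) succ=(1,1) retry=(1,0)
8. W1 CAS -> counter=12 r=(11,9) succ=(2,1) retry=(1,0)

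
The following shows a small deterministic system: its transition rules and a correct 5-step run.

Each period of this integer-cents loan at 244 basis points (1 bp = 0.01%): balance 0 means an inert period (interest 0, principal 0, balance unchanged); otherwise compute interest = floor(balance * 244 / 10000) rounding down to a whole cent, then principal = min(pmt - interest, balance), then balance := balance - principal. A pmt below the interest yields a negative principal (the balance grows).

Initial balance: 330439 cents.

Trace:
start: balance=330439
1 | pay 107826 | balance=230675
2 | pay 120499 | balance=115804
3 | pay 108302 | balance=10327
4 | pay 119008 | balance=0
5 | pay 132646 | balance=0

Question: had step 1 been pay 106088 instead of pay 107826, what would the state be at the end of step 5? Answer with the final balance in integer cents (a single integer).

(re-executing from step 1 with the substitution; state before step 1: balance=330439)
1 | pay 106088 | balance=232413
2 | pay 120499 | balance=117584
3 | pay 108302 | balance=12151
4 | pay 119008 | balance=0
5 | pay 132646 | balance=0

0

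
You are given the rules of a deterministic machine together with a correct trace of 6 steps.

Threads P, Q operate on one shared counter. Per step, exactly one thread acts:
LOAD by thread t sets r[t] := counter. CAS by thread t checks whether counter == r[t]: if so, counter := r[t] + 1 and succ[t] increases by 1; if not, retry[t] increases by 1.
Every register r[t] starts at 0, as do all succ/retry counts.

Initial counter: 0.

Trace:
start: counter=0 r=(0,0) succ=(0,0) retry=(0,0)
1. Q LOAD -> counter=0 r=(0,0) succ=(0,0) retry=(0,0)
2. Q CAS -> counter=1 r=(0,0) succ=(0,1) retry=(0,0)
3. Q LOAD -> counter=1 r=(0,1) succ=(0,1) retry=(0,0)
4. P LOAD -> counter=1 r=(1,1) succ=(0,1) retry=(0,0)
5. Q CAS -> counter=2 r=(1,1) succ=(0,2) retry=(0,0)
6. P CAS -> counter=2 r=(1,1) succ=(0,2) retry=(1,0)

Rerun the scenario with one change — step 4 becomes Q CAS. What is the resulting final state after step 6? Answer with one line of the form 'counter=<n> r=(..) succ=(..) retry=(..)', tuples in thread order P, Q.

(re-executing from step 4 with the substitution; state before step 4: counter=1 r=(0,1) succ=(0,1) retry=(0,0))
4. Q CAS -> counter=2 r=(0,1) succ=(0,2) retry=(0,0)
5. Q CAS -> counter=2 r=(0,1) succ=(0,2) retry=(0,1)
6. P CAS -> counter=2 r=(0,1) succ=(0,2) retry=(1,1)

counter=2 r=(0,1) succ=(0,2) retry=(1,1)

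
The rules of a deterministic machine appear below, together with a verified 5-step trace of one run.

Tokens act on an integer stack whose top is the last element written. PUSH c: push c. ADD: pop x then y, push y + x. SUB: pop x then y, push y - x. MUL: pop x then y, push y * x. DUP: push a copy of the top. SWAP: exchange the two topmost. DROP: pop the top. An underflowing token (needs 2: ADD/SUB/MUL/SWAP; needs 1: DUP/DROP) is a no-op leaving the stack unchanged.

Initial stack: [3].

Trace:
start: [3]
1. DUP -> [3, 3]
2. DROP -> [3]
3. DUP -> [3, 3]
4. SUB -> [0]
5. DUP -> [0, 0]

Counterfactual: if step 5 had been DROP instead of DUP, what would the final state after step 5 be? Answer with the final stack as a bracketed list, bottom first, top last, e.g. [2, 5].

(re-executing from step 5 with the substitution; state before step 5: [0])
5. DROP -> []

[]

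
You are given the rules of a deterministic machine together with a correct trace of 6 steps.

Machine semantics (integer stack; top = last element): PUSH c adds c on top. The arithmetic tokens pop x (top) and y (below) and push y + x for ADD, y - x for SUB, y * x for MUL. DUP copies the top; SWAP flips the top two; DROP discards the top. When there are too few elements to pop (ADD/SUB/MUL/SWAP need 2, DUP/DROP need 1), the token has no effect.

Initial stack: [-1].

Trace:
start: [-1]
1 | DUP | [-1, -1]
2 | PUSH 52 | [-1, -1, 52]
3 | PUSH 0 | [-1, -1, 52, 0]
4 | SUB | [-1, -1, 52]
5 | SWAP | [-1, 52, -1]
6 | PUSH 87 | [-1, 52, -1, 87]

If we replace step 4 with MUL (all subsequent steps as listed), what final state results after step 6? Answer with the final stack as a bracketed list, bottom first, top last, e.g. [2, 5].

[-1, 0, -1, 87]

(re-executing from step 4 with the substitution; state before step 4: [-1, -1, 52, 0])
4 | MUL | [-1, -1, 0]
5 | SWAP | [-1, 0, -1]
6 | PUSH 87 | [-1, 0, -1, 87]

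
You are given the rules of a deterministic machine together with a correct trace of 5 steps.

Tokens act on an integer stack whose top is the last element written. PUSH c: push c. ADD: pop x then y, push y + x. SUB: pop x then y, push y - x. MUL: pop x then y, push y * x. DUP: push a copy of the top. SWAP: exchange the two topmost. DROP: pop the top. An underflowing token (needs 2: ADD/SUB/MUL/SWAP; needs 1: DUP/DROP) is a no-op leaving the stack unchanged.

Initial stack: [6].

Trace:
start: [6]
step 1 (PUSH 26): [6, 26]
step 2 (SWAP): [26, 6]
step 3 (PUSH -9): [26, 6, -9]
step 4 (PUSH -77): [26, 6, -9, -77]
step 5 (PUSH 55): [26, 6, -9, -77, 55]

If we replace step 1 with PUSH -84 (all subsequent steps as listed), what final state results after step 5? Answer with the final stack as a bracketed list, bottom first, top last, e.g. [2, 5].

[-84, 6, -9, -77, 55]

(re-executing from step 1 with the substitution; state before step 1: [6])
step 1 (PUSH -84): [6, -84]
step 2 (SWAP): [-84, 6]
step 3 (PUSH -9): [-84, 6, -9]
step 4 (PUSH -77): [-84, 6, -9, -77]
step 5 (PUSH 55): [-84, 6, -9, -77, 55]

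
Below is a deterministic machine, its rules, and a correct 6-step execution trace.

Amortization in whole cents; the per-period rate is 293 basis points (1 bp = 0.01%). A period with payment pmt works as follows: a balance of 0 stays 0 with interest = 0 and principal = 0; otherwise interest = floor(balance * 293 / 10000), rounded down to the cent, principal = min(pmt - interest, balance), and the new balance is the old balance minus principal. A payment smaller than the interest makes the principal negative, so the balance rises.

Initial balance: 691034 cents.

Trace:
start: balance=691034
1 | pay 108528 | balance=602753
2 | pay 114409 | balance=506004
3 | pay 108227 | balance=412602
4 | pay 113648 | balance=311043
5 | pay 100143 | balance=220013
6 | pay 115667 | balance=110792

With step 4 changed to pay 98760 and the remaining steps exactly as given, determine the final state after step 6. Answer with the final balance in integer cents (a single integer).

(re-executing from step 4 with the substitution; state before step 4: balance=412602)
4 | pay 98760 | balance=325931
5 | pay 100143 | balance=235337
6 | pay 115667 | balance=126565

126565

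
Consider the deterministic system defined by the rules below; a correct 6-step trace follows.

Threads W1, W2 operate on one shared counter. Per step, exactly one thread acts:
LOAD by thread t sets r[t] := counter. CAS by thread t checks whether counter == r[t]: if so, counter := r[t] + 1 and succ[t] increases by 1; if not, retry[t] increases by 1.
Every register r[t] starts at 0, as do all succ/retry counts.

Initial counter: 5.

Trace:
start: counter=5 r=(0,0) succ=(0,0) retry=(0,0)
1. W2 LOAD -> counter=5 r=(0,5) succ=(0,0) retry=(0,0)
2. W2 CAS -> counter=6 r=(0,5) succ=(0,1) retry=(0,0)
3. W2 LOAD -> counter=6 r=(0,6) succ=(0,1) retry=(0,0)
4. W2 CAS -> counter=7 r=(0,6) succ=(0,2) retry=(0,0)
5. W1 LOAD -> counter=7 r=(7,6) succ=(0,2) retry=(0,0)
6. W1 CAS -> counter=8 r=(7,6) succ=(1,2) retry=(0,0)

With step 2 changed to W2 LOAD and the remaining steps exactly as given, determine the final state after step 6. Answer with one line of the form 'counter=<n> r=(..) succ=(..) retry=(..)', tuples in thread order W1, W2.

(re-executing from step 2 with the substitution; state before step 2: counter=5 r=(0,5) succ=(0,0) retry=(0,0))
2. W2 LOAD -> counter=5 r=(0,5) succ=(0,0) retry=(0,0)
3. W2 LOAD -> counter=5 r=(0,5) succ=(0,0) retry=(0,0)
4. W2 CAS -> counter=6 r=(0,5) succ=(0,1) retry=(0,0)
5. W1 LOAD -> counter=6 r=(6,5) succ=(0,1) retry=(0,0)
6. W1 CAS -> counter=7 r=(6,5) succ=(1,1) retry=(0,0)

counter=7 r=(6,5) succ=(1,1) retry=(0,0)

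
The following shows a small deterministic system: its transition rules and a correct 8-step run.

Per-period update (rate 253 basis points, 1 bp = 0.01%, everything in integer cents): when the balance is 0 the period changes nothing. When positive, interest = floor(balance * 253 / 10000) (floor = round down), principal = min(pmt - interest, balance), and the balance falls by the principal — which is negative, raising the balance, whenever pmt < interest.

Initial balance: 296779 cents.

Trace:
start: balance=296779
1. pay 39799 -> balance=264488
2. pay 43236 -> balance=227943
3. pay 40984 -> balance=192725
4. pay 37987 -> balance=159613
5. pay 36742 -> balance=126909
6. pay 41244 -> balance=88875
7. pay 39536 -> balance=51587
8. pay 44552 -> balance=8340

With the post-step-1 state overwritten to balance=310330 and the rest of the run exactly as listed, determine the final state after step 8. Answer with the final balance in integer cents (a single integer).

state after step 1 := balance=310330
2. pay 43236 -> balance=274945
3. pay 40984 -> balance=240917
4. pay 37987 -> balance=209025
5. pay 36742 -> balance=177571
6. pay 41244 -> balance=140819
7. pay 39536 -> balance=104845
8. pay 44552 -> balance=62945

62945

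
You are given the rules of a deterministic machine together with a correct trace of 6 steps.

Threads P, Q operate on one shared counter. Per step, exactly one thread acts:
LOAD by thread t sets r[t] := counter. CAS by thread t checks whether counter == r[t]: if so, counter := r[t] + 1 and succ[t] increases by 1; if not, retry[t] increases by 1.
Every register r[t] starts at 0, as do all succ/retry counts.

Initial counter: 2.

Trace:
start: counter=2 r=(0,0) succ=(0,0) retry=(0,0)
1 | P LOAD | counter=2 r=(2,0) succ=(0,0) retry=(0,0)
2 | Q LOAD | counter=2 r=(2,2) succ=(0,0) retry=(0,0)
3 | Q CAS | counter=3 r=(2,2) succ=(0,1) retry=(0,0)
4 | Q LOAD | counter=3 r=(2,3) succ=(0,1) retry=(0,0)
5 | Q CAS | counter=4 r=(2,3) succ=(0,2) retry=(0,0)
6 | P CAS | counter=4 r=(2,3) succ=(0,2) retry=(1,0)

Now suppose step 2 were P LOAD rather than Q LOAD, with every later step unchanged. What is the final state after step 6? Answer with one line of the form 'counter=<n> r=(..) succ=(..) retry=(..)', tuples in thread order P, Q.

(re-executing from step 2 with the substitution; state before step 2: counter=2 r=(2,0) succ=(0,0) retry=(0,0))
2 | P LOAD | counter=2 r=(2,0) succ=(0,0) retry=(0,0)
3 | Q CAS | counter=2 r=(2,0) succ=(0,0) retry=(0,1)
4 | Q LOAD | counter=2 r=(2,2) succ=(0,0) retry=(0,1)
5 | Q CAS | counter=3 r=(2,2) succ=(0,1) retry=(0,1)
6 | P CAS | counter=3 r=(2,2) succ=(0,1) retry=(1,1)

counter=3 r=(2,2) succ=(0,1) retry=(1,1)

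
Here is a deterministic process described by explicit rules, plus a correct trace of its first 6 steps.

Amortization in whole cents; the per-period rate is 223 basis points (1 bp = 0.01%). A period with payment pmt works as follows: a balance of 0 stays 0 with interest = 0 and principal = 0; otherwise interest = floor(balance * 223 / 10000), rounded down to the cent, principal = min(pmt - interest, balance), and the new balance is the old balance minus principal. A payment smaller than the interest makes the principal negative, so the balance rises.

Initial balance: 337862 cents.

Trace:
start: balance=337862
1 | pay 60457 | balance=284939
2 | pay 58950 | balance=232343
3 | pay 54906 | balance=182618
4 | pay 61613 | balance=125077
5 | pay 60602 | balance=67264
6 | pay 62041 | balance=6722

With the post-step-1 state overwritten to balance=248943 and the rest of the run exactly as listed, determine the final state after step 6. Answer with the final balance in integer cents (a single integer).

0

state after step 1 := balance=248943
2 | pay 58950 | balance=195544
3 | pay 54906 | balance=144998
4 | pay 61613 | balance=86618
5 | pay 60602 | balance=27947
6 | pay 62041 | balance=0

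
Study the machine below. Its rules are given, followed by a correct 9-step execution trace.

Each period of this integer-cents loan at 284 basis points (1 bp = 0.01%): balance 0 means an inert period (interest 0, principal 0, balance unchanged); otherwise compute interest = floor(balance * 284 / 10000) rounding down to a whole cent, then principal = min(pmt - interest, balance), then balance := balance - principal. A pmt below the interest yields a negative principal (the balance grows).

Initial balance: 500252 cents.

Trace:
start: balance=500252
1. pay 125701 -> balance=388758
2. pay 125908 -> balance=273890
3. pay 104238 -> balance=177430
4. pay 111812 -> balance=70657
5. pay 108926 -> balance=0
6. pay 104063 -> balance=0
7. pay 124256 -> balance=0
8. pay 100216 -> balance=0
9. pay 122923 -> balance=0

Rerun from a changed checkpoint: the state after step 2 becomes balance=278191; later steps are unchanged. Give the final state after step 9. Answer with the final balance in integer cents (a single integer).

0

state after step 2 := balance=278191
3. pay 104238 -> balance=181853
4. pay 111812 -> balance=75205
5. pay 108926 -> balance=0
6. pay 104063 -> balance=0
7. pay 124256 -> balance=0
8. pay 100216 -> balance=0
9. pay 122923 -> balance=0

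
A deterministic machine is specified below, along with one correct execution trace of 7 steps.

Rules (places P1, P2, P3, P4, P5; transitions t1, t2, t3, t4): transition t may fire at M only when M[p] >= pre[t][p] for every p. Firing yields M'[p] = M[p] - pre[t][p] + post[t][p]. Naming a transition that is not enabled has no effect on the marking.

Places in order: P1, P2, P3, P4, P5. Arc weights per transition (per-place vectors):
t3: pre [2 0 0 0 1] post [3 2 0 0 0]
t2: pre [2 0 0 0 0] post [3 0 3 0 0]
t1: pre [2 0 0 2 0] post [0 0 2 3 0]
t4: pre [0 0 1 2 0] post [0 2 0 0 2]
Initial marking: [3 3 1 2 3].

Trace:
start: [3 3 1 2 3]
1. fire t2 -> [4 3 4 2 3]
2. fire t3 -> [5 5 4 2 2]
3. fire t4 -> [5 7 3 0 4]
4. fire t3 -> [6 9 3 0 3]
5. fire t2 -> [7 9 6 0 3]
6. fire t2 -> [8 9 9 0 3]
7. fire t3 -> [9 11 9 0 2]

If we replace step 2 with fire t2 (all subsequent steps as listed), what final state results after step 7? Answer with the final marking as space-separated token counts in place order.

(re-executing from step 2 with the substitution; state before step 2: [4 3 4 2 3])
2. fire t2 -> [5 3 7 2 3]
3. fire t4 -> [5 5 6 0 5]
4. fire t3 -> [6 7 6 0 4]
5. fire t2 -> [7 7 9 0 4]
6. fire t2 -> [8 7 12 0 4]
7. fire t3 -> [9 9 12 0 3]

9 9 12 0 3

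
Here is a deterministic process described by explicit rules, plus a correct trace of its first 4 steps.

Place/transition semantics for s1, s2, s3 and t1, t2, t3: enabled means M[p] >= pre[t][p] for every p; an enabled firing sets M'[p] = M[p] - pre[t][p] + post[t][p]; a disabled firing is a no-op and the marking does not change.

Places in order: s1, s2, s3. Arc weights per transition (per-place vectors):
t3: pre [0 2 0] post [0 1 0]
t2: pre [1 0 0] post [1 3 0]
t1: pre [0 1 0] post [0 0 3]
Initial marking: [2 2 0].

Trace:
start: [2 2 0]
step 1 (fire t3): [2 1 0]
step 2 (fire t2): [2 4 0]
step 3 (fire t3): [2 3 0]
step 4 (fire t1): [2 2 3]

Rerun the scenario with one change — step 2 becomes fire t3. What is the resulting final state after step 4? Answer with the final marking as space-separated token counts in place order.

(re-executing from step 2 with the substitution; state before step 2: [2 1 0])
step 2 (fire t3): [2 1 0]
step 3 (fire t3): [2 1 0]
step 4 (fire t1): [2 0 3]

2 0 3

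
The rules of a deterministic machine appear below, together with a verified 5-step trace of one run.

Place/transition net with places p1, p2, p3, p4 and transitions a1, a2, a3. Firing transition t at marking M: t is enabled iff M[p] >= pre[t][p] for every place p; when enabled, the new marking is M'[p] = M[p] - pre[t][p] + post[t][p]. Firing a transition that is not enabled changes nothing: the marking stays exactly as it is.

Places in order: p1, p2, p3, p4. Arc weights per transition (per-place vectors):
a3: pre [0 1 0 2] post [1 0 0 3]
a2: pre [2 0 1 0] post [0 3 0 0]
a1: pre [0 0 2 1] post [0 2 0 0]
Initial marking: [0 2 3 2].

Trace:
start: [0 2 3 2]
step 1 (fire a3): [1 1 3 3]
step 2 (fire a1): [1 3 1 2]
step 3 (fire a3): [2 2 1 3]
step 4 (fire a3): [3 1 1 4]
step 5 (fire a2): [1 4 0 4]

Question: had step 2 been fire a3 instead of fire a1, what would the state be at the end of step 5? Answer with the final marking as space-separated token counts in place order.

0 3 2 4

(re-executing from step 2 with the substitution; state before step 2: [1 1 3 3])
step 2 (fire a3): [2 0 3 4]
step 3 (fire a3): [2 0 3 4]
step 4 (fire a3): [2 0 3 4]
step 5 (fire a2): [0 3 2 4]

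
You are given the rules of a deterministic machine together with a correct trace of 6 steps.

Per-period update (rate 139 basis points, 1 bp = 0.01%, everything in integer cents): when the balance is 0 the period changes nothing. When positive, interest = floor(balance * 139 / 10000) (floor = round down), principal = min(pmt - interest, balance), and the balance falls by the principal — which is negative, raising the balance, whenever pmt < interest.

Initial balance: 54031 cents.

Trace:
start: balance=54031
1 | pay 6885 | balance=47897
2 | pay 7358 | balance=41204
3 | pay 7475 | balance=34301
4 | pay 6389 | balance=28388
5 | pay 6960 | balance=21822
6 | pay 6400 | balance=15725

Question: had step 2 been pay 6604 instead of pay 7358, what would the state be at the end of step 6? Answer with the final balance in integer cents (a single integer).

16523

(re-executing from step 2 with the substitution; state before step 2: balance=47897)
2 | pay 6604 | balance=41958
3 | pay 7475 | balance=35066
4 | pay 6389 | balance=29164
5 | pay 6960 | balance=22609
6 | pay 6400 | balance=16523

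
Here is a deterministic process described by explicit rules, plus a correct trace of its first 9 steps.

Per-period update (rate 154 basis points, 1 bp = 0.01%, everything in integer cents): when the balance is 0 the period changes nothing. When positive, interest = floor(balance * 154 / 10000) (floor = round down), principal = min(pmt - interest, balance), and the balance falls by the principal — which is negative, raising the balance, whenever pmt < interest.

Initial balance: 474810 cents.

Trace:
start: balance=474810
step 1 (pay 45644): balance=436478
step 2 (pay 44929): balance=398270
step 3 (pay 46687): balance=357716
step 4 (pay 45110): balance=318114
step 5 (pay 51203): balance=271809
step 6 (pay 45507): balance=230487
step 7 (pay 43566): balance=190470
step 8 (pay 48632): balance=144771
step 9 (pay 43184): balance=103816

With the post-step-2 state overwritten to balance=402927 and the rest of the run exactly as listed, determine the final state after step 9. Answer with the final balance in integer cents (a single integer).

108999

state after step 2 := balance=402927
step 3 (pay 46687): balance=362445
step 4 (pay 45110): balance=322916
step 5 (pay 51203): balance=276685
step 6 (pay 45507): balance=235438
step 7 (pay 43566): balance=195497
step 8 (pay 48632): balance=149875
step 9 (pay 43184): balance=108999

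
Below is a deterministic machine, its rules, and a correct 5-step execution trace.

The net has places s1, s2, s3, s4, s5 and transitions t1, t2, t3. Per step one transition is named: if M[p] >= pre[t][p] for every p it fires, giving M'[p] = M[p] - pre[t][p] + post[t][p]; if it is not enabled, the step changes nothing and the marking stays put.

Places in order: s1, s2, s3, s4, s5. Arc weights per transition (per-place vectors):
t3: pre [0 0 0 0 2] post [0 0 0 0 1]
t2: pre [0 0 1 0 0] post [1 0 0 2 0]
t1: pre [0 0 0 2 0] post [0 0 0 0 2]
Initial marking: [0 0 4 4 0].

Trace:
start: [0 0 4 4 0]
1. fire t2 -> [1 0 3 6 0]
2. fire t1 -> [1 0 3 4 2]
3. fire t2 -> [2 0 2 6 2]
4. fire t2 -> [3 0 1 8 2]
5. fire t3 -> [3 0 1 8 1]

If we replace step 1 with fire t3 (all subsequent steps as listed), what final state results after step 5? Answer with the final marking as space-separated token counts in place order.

(re-executing from step 1 with the substitution; state before step 1: [0 0 4 4 0])
1. fire t3 -> [0 0 4 4 0]
2. fire t1 -> [0 0 4 2 2]
3. fire t2 -> [1 0 3 4 2]
4. fire t2 -> [2 0 2 6 2]
5. fire t3 -> [2 0 2 6 1]

2 0 2 6 1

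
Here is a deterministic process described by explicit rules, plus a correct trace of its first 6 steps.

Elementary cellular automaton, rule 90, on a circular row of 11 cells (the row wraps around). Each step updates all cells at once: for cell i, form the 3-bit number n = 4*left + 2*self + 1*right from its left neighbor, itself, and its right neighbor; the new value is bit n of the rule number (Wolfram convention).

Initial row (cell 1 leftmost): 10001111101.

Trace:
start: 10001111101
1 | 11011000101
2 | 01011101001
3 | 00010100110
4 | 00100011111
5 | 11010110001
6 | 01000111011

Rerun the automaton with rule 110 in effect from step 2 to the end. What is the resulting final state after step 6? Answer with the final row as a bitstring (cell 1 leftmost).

(re-executing steps 2..6 under rule 110; state before step 2: 11011000101)
2 | 01111001111
3 | 11001011001
4 | 01011111011
5 | 11110001111
6 | 00010011000

00010011000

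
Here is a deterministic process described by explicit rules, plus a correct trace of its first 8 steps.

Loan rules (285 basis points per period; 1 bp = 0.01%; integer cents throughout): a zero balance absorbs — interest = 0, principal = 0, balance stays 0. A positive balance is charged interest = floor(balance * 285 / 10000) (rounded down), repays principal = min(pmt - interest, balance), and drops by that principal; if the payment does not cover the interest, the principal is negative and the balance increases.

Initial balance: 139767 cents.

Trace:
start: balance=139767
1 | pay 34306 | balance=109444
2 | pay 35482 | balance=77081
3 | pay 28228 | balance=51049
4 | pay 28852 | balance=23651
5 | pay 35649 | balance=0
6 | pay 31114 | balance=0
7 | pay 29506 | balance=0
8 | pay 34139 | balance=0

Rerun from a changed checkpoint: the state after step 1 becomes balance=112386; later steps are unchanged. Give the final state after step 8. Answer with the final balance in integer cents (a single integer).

0

state after step 1 := balance=112386
2 | pay 35482 | balance=80107
3 | pay 28228 | balance=54162
4 | pay 28852 | balance=26853
5 | pay 35649 | balance=0
6 | pay 31114 | balance=0
7 | pay 29506 | balance=0
8 | pay 34139 | balance=0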